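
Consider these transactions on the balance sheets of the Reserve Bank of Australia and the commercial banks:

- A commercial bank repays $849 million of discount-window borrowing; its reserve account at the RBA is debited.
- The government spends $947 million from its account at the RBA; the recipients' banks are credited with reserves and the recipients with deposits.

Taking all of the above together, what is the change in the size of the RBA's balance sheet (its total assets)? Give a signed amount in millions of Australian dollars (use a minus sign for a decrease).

-$849 million

Discount-window repayment $849 million: an RBA asset is shed → −$849M.
Government spending $947 million: only the composition of liabilities changes → 0.
Net: −849 + 0 = -$849 million.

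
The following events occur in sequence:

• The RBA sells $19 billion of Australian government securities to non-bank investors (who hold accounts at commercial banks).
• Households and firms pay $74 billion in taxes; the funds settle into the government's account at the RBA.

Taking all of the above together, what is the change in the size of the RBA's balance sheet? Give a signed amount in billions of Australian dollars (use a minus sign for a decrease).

-$19 billion

Asset sale (to non-banks) $19 billion: an RBA asset is shed → −$19B.
Government account inflow $74 billion: only the composition of liabilities changes → 0.
Net: −19 + 0 = -$19 billion.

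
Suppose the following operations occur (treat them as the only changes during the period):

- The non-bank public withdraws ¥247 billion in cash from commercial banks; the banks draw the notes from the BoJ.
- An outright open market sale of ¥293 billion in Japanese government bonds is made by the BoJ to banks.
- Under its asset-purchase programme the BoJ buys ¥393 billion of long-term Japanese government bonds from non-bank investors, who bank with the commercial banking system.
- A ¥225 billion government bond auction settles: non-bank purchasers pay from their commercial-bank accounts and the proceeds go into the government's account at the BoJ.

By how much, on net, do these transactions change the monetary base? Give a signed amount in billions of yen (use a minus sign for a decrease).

Currency withdrawal ¥247 billion: just a shift between currency and reserves — both are base money → 0.
OMO sale (to banks) ¥293 billion: BoJ balance sheet contracts → −¥293B.
Asset purchase (from non-banks) ¥393 billion: BoJ balance sheet expands → +¥393B.
Government account inflow ¥225 billion: reserves shift to a non-base liability → −¥225B.
Net: 0 − 293 + 393 − 225 = -¥125 billion.

-¥125 billion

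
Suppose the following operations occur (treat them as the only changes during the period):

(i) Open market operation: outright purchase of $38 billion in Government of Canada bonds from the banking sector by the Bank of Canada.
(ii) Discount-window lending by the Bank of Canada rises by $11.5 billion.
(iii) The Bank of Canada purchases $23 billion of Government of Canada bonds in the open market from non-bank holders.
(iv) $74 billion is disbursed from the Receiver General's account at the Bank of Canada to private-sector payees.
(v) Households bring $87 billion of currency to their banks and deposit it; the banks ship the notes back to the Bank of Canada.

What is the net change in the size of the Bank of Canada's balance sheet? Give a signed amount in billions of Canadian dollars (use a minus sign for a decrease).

Bank of Canada balance sheet:
  Assets:      Securities +$61B, Loans to banks +$11.5B
  Liabilities: Bank reserves +$233.5B, Currency in circulation −$87B, Government deposits −$74B
Change in total Bank of Canada assets = +$72.5 billion.

+$72.5 billion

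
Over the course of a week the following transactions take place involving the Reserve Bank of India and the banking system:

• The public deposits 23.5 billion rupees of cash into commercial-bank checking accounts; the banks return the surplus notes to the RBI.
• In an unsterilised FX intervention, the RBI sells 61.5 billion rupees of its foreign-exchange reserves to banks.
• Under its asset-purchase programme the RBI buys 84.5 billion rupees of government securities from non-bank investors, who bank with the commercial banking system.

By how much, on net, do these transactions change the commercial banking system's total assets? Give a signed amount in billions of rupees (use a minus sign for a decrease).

+108 billion

RBI balance sheet:
  Assets:      Securities +84.5B, Foreign assets −61.5B
  Liabilities: Bank reserves +46.5B, Currency in circulation −23.5B
Commercial banking system:
  Assets:      Reserves at CB +46.5B, Foreign assets +61.5B
  Liabilities: Checkable deposits +108B
Change in total bank assets = +108 billion.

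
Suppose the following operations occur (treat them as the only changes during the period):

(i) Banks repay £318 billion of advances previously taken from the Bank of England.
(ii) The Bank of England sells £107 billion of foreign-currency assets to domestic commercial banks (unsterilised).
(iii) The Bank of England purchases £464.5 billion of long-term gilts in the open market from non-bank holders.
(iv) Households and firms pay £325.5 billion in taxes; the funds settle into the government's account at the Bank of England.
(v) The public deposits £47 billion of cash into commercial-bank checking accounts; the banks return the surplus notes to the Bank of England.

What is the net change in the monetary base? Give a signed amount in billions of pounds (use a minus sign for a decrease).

-£286 billion

Discount-window repayment £318 billion: Bank of England balance sheet contracts → −£318B.
FX sale £107 billion: Bank of England balance sheet contracts → −£107B.
Asset purchase (from non-banks) £464.5 billion: Bank of England balance sheet expands → +£464.5B.
Government account inflow £325.5 billion: reserves shift to a non-base liability → −£325.5B.
Currency deposit £47 billion: just a shift between currency and reserves — both are base money → 0.
Net: −318 − 107 + 464.5 − 325.5 + 0 = -£286 billion.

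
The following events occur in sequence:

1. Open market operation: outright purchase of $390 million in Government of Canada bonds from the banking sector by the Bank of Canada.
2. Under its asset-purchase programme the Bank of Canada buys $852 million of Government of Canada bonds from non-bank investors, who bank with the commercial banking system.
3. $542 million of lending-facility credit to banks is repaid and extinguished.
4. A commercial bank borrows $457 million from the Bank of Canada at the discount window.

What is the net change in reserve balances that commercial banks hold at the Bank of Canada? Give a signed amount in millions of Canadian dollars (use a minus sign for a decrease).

+$1157 million

OMO purchase (from banks) $390 million: the Bank of Canada pays by crediting reserve accounts → +$390M.
Asset purchase (from non-banks) $852 million: the Bank of Canada pays by crediting reserve accounts → +$852M.
Discount-window repayment $542 million: repayment is debited from reserves → −$542M.
Discount-window loan $457 million: the loan is credited to the bank's reserve account → +$457M.
Net: 390 + 852 − 542 + 457 = +$1157 million.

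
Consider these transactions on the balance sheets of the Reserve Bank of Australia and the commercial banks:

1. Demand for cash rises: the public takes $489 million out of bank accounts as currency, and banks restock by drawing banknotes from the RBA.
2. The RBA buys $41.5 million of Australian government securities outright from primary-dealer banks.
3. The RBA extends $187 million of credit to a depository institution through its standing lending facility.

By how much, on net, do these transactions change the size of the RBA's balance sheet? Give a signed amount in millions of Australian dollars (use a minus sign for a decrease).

+$228.5 million

RBA balance sheet:
  Assets:      Securities +$41.5M, Loans to banks +$187M
  Liabilities: Bank reserves −$260.5M, Currency in circulation +$489M
Change in total RBA assets = +$228.5 million.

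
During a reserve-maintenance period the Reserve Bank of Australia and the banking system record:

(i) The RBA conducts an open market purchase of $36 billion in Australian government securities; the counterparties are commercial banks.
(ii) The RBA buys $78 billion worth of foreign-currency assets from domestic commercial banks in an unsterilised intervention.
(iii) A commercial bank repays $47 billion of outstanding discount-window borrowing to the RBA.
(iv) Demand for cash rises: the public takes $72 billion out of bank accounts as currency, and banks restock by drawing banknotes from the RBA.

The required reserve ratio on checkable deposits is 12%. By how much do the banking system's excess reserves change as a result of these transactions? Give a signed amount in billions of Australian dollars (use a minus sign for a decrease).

OMO purchase (from banks) $36 billion: reserves +$36B, deposits 0.
FX purchase $78 billion: reserves +$78B, deposits 0.
Discount-window repayment $47 billion: reserves −$47B, deposits 0.
Currency withdrawal $72 billion: reserves −$72B, deposits −$72B.
Totals: Δreserves = −$5B, Δdeposits = −$72B.
Δrequired reserves = 12% × −$72B = −$8.64B.
Δexcess reserves = Δreserves − Δrequired = −$5B − (−$8.64B) = +$3.64 billion.

+$3.64 billion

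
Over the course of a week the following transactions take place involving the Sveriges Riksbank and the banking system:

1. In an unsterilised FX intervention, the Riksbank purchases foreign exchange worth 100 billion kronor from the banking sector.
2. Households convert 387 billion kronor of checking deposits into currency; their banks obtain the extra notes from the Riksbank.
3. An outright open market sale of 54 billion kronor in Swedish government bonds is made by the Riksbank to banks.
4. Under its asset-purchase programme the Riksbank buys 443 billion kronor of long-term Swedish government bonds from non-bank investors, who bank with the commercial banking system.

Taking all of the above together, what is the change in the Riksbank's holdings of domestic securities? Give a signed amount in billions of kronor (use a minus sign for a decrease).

FX purchase 100 billion kronor: the Riksbank's securities portfolio is untouched → 0.
Currency withdrawal 387 billion kronor: the Riksbank's securities portfolio is untouched → 0.
OMO sale (to banks) 54 billion kronor: securities removed from the Riksbank's portfolio → −54B.
Asset purchase (from non-banks) 443 billion kronor: securities added to the Riksbank's portfolio → +443B.
Net: 0 + 0 − 54 + 443 = +389 billion.

+389 billion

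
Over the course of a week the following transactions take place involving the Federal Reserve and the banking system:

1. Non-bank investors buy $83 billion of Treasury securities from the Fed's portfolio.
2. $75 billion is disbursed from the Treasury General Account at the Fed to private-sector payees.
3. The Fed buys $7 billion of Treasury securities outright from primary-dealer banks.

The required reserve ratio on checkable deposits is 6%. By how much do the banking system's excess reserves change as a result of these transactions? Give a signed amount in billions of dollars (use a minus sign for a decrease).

-$0.52 billion

Asset sale (to non-banks) $83 billion: reserves −$83B, deposits −$83B.
Government spending $75 billion: reserves +$75B, deposits +$75B.
OMO purchase (from banks) $7 billion: reserves +$7B, deposits 0.
Totals: Δreserves = −$1B, Δdeposits = −$8B.
Δrequired reserves = 6% × −$8B = −$0.48B.
Δexcess reserves = Δreserves − Δrequired = −$1B − (−$0.48B) = -$0.52 billion.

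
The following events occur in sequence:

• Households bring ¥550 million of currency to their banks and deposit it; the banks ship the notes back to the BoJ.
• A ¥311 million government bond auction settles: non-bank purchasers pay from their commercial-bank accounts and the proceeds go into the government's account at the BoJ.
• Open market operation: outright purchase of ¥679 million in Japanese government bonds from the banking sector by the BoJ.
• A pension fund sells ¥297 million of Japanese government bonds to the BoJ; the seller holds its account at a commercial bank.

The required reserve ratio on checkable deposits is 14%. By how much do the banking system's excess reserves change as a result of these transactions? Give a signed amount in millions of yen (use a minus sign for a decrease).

Currency deposit ¥550 million: reserves +¥550M, deposits +¥550M.
Government account inflow ¥311 million: reserves −¥311M, deposits −¥311M.
OMO purchase (from banks) ¥679 million: reserves +¥679M, deposits 0.
Asset purchase (from non-banks) ¥297 million: reserves +¥297M, deposits +¥297M.
Totals: Δreserves = +¥1215M, Δdeposits = +¥536M.
Δrequired reserves = 14% × +¥536M = +¥75.04M.
Δexcess reserves = Δreserves − Δrequired = +¥1215M − (+¥75.04M) = +¥1139.96 million.

+¥1139.96 million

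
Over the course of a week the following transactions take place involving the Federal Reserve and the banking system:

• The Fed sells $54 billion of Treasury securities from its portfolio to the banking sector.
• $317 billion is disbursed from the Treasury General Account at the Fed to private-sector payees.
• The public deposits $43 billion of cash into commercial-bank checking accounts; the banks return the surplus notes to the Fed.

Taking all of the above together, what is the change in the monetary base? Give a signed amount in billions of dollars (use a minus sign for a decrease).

+$263 billion

Fed balance sheet:
  Assets:      Securities −$54B
  Liabilities: Bank reserves +$306B, Currency in circulation −$43B, Government deposits −$317B
Commercial banking system:
  Assets:      Reserves at CB +$306B, Securities +$54B
  Liabilities: Checkable deposits +$360B
Monetary base = currency + reserves: −$43B + (+$306B) = +$263 billion.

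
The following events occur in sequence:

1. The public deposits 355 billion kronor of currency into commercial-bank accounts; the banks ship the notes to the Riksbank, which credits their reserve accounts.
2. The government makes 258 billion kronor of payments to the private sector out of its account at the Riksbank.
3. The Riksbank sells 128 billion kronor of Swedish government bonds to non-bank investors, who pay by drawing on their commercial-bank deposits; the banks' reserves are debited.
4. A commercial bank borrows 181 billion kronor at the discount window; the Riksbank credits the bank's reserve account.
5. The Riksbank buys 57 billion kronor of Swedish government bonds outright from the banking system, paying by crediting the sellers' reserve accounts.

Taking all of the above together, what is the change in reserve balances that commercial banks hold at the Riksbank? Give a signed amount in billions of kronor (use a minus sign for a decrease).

Riksbank balance sheet:
  Assets:      Securities −71B, Loans to banks +181B
  Liabilities: Bank reserves +723B, Currency in circulation −355B, Government deposits −258B
Commercial banking system:
  Assets:      Reserves at CB +723B, Securities −57B
  Liabilities: Checkable deposits +485B, Borrowings from CB +181B
So the change in reserve balances that commercial banks hold at the Riksbank is +723 billion.

+723 billion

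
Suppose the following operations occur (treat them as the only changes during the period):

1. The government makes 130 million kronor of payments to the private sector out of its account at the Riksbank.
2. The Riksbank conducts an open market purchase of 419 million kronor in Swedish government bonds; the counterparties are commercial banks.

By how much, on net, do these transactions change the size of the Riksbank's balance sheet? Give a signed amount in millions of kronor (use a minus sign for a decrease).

+419 million

Government spending 130 million kronor: only the composition of liabilities changes → 0.
OMO purchase (from banks) 419 million kronor: a Riksbank asset is acquired → +419M.
Net: 0 + 419 = +419 million.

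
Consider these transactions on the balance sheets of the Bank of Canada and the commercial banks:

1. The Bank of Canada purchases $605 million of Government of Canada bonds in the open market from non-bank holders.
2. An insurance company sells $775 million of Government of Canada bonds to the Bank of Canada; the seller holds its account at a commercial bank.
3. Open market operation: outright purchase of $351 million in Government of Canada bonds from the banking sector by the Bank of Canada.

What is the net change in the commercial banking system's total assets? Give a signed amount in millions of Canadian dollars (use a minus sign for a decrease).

+$1380 million

Bank of Canada balance sheet:
  Assets:      Securities +$1731M
  Liabilities: Bank reserves +$1731M
Commercial banking system:
  Assets:      Reserves at CB +$1731M, Securities −$351M
  Liabilities: Checkable deposits +$1380M
Change in total bank assets = +$1380 million.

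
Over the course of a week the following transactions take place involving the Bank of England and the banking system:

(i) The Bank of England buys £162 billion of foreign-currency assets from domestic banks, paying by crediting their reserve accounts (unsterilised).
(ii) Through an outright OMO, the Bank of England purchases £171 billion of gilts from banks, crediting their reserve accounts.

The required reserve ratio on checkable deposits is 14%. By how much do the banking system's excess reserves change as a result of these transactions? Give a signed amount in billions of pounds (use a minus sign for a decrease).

FX purchase £162 billion: reserves +£162B, deposits 0.
OMO purchase (from banks) £171 billion: reserves +£171B, deposits 0.
Totals: Δreserves = +£333B, Δdeposits = 0.
Δrequired reserves = 14% × 0 = 0.
Δexcess reserves = Δreserves − Δrequired = +£333B − (0) = +£333 billion.

+£333 billion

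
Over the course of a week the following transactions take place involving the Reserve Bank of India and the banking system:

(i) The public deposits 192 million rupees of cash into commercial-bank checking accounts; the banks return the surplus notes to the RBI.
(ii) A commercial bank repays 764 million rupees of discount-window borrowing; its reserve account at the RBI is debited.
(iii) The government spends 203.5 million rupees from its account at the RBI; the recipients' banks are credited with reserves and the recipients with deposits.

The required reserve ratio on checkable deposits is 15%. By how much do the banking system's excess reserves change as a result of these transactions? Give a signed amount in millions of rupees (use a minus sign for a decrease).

-427.825 million

Currency deposit 192 million rupees: reserves +192M, deposits +192M.
Discount-window repayment 764 million rupees: reserves −764M, deposits 0.
Government spending 203.5 million rupees: reserves +203.5M, deposits +203.5M.
Totals: Δreserves = −368.5M, Δdeposits = +395.5M.
Δrequired reserves = 15% × +395.5M = +59.325M.
Δexcess reserves = Δreserves − Δrequired = −368.5M − (+59.325M) = -427.825 million.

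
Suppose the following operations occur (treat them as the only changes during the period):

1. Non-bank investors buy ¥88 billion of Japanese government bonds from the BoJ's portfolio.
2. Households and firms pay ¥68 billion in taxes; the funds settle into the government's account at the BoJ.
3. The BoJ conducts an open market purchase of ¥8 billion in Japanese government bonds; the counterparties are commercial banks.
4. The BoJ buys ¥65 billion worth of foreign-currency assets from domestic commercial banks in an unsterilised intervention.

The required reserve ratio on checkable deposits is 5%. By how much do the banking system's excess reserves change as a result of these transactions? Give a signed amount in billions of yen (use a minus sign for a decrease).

-¥75.2 billion

Asset sale (to non-banks) ¥88 billion: reserves −¥88B, deposits −¥88B.
Government account inflow ¥68 billion: reserves −¥68B, deposits −¥68B.
OMO purchase (from banks) ¥8 billion: reserves +¥8B, deposits 0.
FX purchase ¥65 billion: reserves +¥65B, deposits 0.
Totals: Δreserves = −¥83B, Δdeposits = −¥156B.
Δrequired reserves = 5% × −¥156B = −¥7.8B.
Δexcess reserves = Δreserves − Δrequired = −¥83B − (−¥7.8B) = -¥75.2 billion.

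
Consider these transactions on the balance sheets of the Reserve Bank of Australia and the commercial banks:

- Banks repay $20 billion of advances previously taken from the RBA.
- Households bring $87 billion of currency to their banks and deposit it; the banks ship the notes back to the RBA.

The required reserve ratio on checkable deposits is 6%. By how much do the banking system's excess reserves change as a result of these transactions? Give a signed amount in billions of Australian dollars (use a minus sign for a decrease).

+$61.78 billion

Discount-window repayment $20 billion: reserves −$20B, deposits 0.
Currency deposit $87 billion: reserves +$87B, deposits +$87B.
Totals: Δreserves = +$67B, Δdeposits = +$87B.
Δrequired reserves = 6% × +$87B = +$5.22B.
Δexcess reserves = Δreserves − Δrequired = +$67B − (+$5.22B) = +$61.78 billion.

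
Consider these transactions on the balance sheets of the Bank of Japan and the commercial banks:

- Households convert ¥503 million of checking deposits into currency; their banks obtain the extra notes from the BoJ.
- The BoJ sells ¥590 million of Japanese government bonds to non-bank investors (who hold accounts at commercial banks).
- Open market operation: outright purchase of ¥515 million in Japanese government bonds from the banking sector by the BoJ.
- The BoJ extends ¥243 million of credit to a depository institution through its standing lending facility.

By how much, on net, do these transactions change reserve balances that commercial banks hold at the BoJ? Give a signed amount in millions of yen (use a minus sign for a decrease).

Currency withdrawal ¥503 million: banks swap reserves for currency → −¥503M.
Asset sale (to non-banks) ¥590 million: the non-bank buyers' banks settle from reserves → −¥590M.
OMO purchase (from banks) ¥515 million: the BoJ pays by crediting reserve accounts → +¥515M.
Discount-window loan ¥243 million: the loan is credited to the bank's reserve account → +¥243M.
Net: −503 − 590 + 515 + 243 = -¥335 million.

-¥335 million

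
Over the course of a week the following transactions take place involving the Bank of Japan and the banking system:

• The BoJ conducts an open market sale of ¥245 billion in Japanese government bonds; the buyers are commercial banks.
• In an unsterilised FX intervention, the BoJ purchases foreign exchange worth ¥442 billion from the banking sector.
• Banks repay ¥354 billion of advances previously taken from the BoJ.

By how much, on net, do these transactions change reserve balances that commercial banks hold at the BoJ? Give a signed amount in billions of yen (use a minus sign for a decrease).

-¥157 billion

OMO sale (to banks) ¥245 billion: the buying banks pay out of their reserve balances → −¥245B.
FX purchase ¥442 billion: the BoJ pays by crediting reserve accounts → +¥442B.
Discount-window repayment ¥354 billion: repayment is debited from reserves → −¥354B.
Net: −245 + 442 − 354 = -¥157 billion.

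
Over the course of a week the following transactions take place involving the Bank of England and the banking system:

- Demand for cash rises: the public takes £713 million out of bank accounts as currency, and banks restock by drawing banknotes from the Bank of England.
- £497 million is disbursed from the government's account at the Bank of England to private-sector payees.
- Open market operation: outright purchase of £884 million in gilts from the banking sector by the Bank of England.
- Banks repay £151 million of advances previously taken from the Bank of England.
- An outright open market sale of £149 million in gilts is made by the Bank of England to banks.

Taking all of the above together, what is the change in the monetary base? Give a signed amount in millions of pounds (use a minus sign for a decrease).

Currency withdrawal £713 million: just a shift between currency and reserves — both are base money → 0.
Government spending £497 million: a non-base liability converts back to reserves → +£497M.
OMO purchase (from banks) £884 million: Bank of England balance sheet expands → +£884M.
Discount-window repayment £151 million: Bank of England balance sheet contracts → −£151M.
OMO sale (to banks) £149 million: Bank of England balance sheet contracts → −£149M.
Net: 0 + 497 + 884 − 151 − 149 = +£1081 million.

+£1081 million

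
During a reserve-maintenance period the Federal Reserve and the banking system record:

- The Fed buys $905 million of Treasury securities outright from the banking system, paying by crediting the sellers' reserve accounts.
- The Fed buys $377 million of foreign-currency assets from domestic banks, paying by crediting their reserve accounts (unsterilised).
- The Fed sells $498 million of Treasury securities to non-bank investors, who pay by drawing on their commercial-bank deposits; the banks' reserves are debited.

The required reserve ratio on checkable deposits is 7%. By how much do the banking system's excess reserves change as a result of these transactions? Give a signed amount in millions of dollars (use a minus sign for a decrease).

OMO purchase (from banks) $905 million: reserves +$905M, deposits 0.
FX purchase $377 million: reserves +$377M, deposits 0.
Asset sale (to non-banks) $498 million: reserves −$498M, deposits −$498M.
Totals: Δreserves = +$784M, Δdeposits = −$498M.
Δrequired reserves = 7% × −$498M = −$34.86M.
Δexcess reserves = Δreserves − Δrequired = +$784M − (−$34.86M) = +$818.86 million.

+$818.86 million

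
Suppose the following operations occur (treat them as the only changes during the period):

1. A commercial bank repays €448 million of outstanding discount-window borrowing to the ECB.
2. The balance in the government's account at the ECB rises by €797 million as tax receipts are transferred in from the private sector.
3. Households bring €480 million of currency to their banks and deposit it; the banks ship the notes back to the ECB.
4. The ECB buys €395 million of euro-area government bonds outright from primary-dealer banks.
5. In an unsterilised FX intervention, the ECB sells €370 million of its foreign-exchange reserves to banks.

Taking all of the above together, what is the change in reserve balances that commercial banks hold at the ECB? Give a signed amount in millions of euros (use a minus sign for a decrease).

ECB balance sheet:
  Assets:      Securities +€395M, Loans to banks −€448M, Foreign assets −€370M
  Liabilities: Bank reserves −€740M, Currency in circulation −€480M, Government deposits +€797M
Commercial banking system:
  Assets:      Reserves at CB −€740M, Securities −€395M, Foreign assets +€370M
  Liabilities: Checkable deposits −€317M, Borrowings from CB −€448M
So the change in reserve balances that commercial banks hold at the ECB is -€740 million.

-€740 million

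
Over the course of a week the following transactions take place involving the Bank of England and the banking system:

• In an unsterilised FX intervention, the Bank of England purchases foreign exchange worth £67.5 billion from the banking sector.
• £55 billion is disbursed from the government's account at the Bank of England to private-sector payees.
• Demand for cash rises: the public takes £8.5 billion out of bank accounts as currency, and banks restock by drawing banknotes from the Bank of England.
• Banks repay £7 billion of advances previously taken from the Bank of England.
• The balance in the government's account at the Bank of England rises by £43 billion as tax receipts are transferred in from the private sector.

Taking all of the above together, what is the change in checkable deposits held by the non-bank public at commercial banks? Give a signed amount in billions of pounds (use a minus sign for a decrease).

Bank of England balance sheet:
  Assets:      Loans to banks −£7B, Foreign assets +£67.5B
  Liabilities: Bank reserves +£64B, Currency in circulation +£8.5B, Government deposits −£12B
Commercial banking system:
  Assets:      Reserves at CB +£64B, Foreign assets −£67.5B
  Liabilities: Checkable deposits +£3.5B, Borrowings from CB −£7B
So the change in checkable deposits held by the non-bank public at commercial banks is +£3.5 billion.

+£3.5 billion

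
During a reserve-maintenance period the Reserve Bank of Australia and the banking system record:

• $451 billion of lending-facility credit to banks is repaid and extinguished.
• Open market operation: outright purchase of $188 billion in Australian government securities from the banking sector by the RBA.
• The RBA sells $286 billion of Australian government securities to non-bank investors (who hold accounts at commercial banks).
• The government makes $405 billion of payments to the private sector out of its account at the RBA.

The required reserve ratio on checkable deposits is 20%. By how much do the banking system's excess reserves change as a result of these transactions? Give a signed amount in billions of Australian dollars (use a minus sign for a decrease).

Discount-window repayment $451 billion: reserves −$451B, deposits 0.
OMO purchase (from banks) $188 billion: reserves +$188B, deposits 0.
Asset sale (to non-banks) $286 billion: reserves −$286B, deposits −$286B.
Government spending $405 billion: reserves +$405B, deposits +$405B.
Totals: Δreserves = −$144B, Δdeposits = +$119B.
Δrequired reserves = 20% × +$119B = +$23.8B.
Δexcess reserves = Δreserves − Δrequired = −$144B − (+$23.8B) = -$167.8 billion.

-$167.8 billion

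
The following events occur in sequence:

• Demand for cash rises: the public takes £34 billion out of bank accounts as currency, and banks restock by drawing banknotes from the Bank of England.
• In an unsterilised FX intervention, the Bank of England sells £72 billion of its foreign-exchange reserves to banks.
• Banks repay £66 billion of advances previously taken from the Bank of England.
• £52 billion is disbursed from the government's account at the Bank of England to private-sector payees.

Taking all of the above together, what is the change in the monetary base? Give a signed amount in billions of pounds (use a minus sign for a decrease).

-£86 billion

Currency withdrawal £34 billion: just a shift between currency and reserves — both are base money → 0.
FX sale £72 billion: Bank of England balance sheet contracts → −£72B.
Discount-window repayment £66 billion: Bank of England balance sheet contracts → −£66B.
Government spending £52 billion: a non-base liability converts back to reserves → +£52B.
Net: 0 − 72 − 66 + 52 = -£86 billion.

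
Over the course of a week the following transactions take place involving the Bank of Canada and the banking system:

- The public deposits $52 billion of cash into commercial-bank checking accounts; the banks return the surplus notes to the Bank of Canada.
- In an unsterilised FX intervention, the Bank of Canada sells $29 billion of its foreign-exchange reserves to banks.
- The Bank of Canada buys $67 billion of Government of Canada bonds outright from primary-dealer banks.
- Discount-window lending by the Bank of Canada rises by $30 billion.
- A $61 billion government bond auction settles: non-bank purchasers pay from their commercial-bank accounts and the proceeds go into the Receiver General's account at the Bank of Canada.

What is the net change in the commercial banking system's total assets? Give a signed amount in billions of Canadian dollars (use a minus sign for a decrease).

Bank of Canada balance sheet:
  Assets:      Securities +$67B, Loans to banks +$30B, Foreign assets −$29B
  Liabilities: Bank reserves +$59B, Currency in circulation −$52B, Government deposits +$61B
Commercial banking system:
  Assets:      Reserves at CB +$59B, Securities −$67B, Foreign assets +$29B
  Liabilities: Checkable deposits −$9B, Borrowings from CB +$30B
Change in total bank assets = +$21 billion.

+$21 billion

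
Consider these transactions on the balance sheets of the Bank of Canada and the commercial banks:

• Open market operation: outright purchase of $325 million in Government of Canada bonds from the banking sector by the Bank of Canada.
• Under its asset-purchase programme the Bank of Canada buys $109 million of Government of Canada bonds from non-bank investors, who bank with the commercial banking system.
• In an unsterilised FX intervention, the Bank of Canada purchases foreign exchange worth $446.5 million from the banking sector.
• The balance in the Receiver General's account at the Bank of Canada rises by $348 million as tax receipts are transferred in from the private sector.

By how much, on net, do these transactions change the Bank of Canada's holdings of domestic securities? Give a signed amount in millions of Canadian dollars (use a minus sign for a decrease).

OMO purchase (from banks) $325 million: securities added to the Bank of Canada's portfolio → +$325M.
Asset purchase (from non-banks) $109 million: securities added to the Bank of Canada's portfolio → +$109M.
FX purchase $446.5 million: the Bank of Canada's securities portfolio is untouched → 0.
Government account inflow $348 million: the Bank of Canada's securities portfolio is untouched → 0.
Net: 325 + 109 + 0 + 0 = +$434 million.

+$434 million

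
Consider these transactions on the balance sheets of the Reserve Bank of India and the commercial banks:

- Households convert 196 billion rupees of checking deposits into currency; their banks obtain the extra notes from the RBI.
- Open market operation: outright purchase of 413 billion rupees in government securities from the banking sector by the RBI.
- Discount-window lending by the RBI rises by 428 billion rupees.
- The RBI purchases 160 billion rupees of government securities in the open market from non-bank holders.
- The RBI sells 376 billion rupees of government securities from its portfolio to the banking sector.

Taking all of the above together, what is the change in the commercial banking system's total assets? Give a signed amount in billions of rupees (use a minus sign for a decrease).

RBI balance sheet:
  Assets:      Securities +197B, Loans to banks +428B
  Liabilities: Bank reserves +429B, Currency in circulation +196B
Commercial banking system:
  Assets:      Reserves at CB +429B, Securities −37B
  Liabilities: Checkable deposits −36B, Borrowings from CB +428B
Change in total bank assets = +392 billion.

+392 billion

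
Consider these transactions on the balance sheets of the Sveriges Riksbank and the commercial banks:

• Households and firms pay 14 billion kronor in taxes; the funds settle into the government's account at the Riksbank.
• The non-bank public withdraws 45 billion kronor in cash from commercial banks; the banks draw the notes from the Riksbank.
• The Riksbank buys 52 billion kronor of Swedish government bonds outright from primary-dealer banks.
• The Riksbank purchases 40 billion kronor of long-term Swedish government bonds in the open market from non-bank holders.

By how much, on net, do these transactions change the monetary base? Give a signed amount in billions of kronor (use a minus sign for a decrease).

+78 billion

Riksbank balance sheet:
  Assets:      Securities +92B
  Liabilities: Bank reserves +33B, Currency in circulation +45B, Government deposits +14B
Commercial banking system:
  Assets:      Reserves at CB +33B, Securities −52B
  Liabilities: Checkable deposits −19B
Monetary base = currency + reserves: +45B + (+33B) = +78 billion.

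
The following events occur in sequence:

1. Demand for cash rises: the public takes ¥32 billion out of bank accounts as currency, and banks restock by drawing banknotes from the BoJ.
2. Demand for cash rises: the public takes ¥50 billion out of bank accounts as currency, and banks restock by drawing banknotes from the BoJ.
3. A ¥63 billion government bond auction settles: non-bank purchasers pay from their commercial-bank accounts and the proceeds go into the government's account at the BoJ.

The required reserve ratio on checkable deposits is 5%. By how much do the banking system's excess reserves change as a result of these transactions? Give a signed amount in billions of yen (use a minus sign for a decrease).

Currency withdrawal ¥32 billion: reserves −¥32B, deposits −¥32B.
Currency withdrawal ¥50 billion: reserves −¥50B, deposits −¥50B.
Government account inflow ¥63 billion: reserves −¥63B, deposits −¥63B.
Totals: Δreserves = −¥145B, Δdeposits = −¥145B.
Δrequired reserves = 5% × −¥145B = −¥7.25B.
Δexcess reserves = Δreserves − Δrequired = −¥145B − (−¥7.25B) = -¥137.75 billion.

-¥137.75 billion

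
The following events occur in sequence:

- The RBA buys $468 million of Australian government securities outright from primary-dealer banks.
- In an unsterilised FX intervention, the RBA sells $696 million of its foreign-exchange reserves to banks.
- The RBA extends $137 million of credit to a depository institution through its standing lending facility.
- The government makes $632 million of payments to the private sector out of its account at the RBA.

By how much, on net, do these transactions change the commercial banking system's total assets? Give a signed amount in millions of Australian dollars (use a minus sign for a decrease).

OMO purchase (from banks) $468 million: just an asset swap on bank balance sheets → 0.
FX sale $696 million: just an asset swap on bank balance sheets → 0.
Discount-window loan $137 million: bank balance sheets expand → +$137M.
Government spending $632 million: bank balance sheets expand → +$632M.
Net: 0 + 0 + 137 + 632 = +$769 million.

+$769 million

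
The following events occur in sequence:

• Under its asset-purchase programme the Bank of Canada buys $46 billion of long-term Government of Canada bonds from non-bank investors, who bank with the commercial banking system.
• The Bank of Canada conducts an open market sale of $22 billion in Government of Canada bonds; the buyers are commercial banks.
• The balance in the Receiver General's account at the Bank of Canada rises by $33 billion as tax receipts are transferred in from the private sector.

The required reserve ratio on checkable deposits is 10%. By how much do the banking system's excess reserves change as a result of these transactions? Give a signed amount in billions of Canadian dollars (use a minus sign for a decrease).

Asset purchase (from non-banks) $46 billion: reserves +$46B, deposits +$46B.
OMO sale (to banks) $22 billion: reserves −$22B, deposits 0.
Government account inflow $33 billion: reserves −$33B, deposits −$33B.
Totals: Δreserves = −$9B, Δdeposits = +$13B.
Δrequired reserves = 10% × +$13B = +$1.3B.
Δexcess reserves = Δreserves − Δrequired = −$9B − (+$1.3B) = -$10.3 billion.

-$10.3 billion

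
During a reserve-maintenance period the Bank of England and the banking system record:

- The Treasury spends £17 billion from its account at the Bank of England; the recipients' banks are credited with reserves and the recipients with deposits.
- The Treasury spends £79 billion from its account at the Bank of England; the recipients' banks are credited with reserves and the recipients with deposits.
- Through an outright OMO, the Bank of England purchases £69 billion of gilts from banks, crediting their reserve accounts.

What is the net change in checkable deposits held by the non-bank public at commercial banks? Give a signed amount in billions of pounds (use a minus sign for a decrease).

+£96 billion

Bank of England balance sheet:
  Assets:      Securities +£69B
  Liabilities: Bank reserves +£165B, Government deposits −£96B
Commercial banking system:
  Assets:      Reserves at CB +£165B, Securities −£69B
  Liabilities: Checkable deposits +£96B
So the change in checkable deposits held by the non-bank public at commercial banks is +£96 billion.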